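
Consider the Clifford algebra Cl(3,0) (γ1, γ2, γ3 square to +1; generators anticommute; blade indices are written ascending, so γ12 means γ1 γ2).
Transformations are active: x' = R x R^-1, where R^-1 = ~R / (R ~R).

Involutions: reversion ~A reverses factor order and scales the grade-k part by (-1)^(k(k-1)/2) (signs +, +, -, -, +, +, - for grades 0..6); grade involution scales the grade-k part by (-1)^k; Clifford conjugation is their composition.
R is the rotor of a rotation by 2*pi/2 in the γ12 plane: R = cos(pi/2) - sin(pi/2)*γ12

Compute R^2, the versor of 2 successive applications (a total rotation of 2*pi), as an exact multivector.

Rotor phase runs at HALF the rotation angle; powers of one rotor simply add phase, so after 2 steps in γ12 the phase is 2*pi/2 = pi and R^2 = cos(pi) - sin(pi)*γ12.
cos(pi) = -1 and sin(pi) = 0, so R^2 = -1. The total rotation 2*pi is 1 full turn, so every vector returns to itself, yet the rotor is -1, on the OTHER sheet of the double cover (an odd number of 2*pi turns).
Answer: -1


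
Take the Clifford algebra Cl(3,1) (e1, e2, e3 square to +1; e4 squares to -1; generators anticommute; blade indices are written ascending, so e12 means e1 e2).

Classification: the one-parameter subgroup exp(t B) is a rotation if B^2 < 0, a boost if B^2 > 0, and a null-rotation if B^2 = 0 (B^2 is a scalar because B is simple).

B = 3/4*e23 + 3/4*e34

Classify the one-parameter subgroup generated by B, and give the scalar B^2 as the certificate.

B^2 term by term: the squares give (3/4)^2*(e23)^2 + (3/4)^2*(e34)^2 = 9/16*(-1) + 9/16*(+1) = 0 (each basis 2-blade squares to minus the product of its generators' squares); cross terms between blades sharing an index anticommute and cancel. So B^2 = 0.
Answer: null-rotation, certificate B^2 = 0. Note: conjugating B changes its blade decomposition but never the scalar B^2 = 0, whose sign settles the classification.


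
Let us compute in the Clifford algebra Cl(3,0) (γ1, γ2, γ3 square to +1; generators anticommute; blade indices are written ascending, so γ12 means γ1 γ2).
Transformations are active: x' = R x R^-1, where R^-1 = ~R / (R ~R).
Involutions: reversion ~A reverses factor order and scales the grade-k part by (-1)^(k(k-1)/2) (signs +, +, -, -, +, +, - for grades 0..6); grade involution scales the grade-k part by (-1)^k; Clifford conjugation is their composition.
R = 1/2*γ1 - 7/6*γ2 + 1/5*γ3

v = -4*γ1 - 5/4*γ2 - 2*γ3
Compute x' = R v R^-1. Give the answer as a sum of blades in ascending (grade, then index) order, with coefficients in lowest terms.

~R = 1/2*γ1 - 7/6*γ2 + 1/5*γ3, and R ~R = 743/450, so R^-1 = ~R / (743/450).
R v = -113/120 - 127/24*γ12 - 1/5*γ13 + 31/12*γ23
Answer: 10193/2972*γ1 + 3835/1486*γ2 + 2633/1486*γ3


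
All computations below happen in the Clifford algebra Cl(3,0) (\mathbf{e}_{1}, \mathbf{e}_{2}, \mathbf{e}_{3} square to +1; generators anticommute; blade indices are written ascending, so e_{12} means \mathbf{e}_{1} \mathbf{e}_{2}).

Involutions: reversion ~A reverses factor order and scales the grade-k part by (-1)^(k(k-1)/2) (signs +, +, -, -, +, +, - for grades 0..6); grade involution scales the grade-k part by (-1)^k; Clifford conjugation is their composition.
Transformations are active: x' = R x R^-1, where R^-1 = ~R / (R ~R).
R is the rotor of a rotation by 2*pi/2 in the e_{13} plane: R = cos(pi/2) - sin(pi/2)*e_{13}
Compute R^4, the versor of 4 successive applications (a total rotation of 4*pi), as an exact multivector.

Half-angle bookkeeping: 4 applications in e_{13} add up to rotor phase 4*pi/2 = 2 \pi, so R^4 = cos(2 \pi) - sin(2 \pi)*e_{13}.
cos(2 \pi) = 1 and sin(2 \pi) = 0, so R^4 = 1. The total rotation 4*pi is 2 full turns, so every vector returns to itself, yet the rotor is +1, back on the identity sheet (an even number of 2*pi turns).
Answer: 1


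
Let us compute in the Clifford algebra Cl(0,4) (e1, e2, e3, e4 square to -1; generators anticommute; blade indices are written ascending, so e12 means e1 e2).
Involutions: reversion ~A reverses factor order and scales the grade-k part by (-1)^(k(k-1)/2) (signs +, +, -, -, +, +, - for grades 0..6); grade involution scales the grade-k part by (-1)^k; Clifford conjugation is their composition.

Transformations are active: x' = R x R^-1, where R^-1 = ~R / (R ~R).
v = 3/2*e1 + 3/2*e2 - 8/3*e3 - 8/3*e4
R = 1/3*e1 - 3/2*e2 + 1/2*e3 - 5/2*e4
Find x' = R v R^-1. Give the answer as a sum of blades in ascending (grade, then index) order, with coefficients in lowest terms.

~R = 1/3*e1 - 3/2*e2 + 1/2*e3 - 5/2*e4, and R ~R = -319/36, so R^-1 = ~R / (-319/36).
R v = -43/12 + 11/4*e12 - 59/36*e13 + 103/36*e14 + 13/4*e23 + 31/4*e24 - 8*e34
Answer: -785/638*e1 - 1731/638*e2 + 2939/957*e3 + 617/957*e4


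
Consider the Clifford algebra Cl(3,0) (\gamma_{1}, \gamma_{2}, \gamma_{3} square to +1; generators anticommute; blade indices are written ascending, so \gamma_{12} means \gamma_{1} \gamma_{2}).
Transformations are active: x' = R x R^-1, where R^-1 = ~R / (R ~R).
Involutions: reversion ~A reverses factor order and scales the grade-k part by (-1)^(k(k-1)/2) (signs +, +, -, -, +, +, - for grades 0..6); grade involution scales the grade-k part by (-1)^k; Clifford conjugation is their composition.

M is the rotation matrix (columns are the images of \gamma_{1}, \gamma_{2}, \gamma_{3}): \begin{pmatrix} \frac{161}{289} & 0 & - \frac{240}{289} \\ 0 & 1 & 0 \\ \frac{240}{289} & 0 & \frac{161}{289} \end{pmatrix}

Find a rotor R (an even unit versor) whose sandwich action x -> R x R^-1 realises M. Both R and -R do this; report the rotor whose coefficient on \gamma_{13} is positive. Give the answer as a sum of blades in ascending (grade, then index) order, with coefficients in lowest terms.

Method: write R = a + b12*\gamma_{12} + b13*\gamma_{13} + b23*\gamma_{23} with a^2 + b12^2 + b13^2 + b23^2 = 1 (so R^-1 = ~R). Expanding the columns R e_j ~R gives tr M = 4a^2 - 1 and, from the antisymmetric part, M21 - M12 = -4a*b12, M13 - M31 = 4a*b13, M32 - M23 = -4a*b23.
Here tr M = \frac{611}{289}, so a^2 = (1 + tr M)/4 = \frac{225}{289} and a = ±\frac{15}{17}. Taking a = \frac{15}{17}: M21 - M12 = 0, M13 - M31 = -\frac{480}{289}, M32 - M23 = 0, giving b12 = 0, b13 = -\frac{8}{17}, b23 = 0, i.e. R = \frac{15}{17} - \frac{8}{17} \gamma_{13}.
Its \gamma_{13} coefficient is negative, so report the other preimage -R.
Answer: -\frac{15}{17} + \frac{8}{17} \gamma_{13}. Key observation: the double cover Spin(3) -> SO(3) sends R and -R to the same matrix (trace \frac{611}{289} here), so the stated sign of the \gamma_{13} coefficient is what selects one sheet.


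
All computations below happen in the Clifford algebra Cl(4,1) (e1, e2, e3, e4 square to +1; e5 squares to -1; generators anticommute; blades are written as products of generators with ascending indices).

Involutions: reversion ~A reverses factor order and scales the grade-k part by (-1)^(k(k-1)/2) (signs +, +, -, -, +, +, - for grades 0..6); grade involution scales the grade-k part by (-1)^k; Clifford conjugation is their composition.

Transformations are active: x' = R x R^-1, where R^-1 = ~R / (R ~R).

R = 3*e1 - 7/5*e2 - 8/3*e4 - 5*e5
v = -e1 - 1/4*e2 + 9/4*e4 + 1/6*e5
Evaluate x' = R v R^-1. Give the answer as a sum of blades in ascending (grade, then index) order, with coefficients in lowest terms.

~R = 3*e1 - 7/5*e2 - 8/3*e4 - 5*e5, and R ~R = -1559/225, so R^-1 = ~R / (-1559/225).
R v = -469/60 - 43/20*e1 e2 + 49/12*e1 e4 - 9/2*e1 e5 - 229/60*e2 e4 - 89/60*e2 e5 + 389/36*e4 e5
Answer: 24223/3118*e1 - 18139/6236*e2 - 51551/6236*e4 - 53542/4677*e5


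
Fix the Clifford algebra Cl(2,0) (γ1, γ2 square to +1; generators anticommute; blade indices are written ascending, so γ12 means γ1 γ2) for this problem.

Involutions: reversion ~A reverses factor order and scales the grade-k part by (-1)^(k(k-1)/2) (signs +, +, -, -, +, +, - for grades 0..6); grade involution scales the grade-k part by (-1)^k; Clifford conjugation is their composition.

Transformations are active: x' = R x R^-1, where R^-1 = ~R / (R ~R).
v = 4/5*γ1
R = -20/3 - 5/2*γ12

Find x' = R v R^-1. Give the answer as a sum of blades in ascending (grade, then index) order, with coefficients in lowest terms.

~R = -20/3 + 5/2*γ12, and R ~R = 1825/36, so R^-1 = ~R / (1825/36).
R v = -16/3*γ1 + 2*γ2
Answer: 44/73*γ1 - 192/365*γ2


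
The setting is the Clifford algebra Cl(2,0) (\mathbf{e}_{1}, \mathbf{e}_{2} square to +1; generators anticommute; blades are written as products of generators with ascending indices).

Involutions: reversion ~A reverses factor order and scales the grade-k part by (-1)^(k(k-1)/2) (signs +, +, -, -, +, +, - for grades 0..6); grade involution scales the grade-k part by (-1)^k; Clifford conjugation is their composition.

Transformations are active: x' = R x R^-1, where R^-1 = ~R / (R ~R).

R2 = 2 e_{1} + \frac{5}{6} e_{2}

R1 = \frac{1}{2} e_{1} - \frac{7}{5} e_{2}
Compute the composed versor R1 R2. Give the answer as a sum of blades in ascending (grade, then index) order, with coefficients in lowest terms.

Distribute over the terms of R1 (each basis-blade product reordered to ascending indices, repeated generators contracted through their squares):
(\frac{1}{2} e_{1}) R2 = 1 + \frac{5}{12} e_{1} e_{2}
(-\frac{7}{5} e_{2}) R2 = -\frac{7}{6} + \frac{14}{5} e_{1} e_{2}
Summing the partial products and collecting blades:
Answer: -\frac{1}{6} + \frac{193}{60} e_{1} e_{2}


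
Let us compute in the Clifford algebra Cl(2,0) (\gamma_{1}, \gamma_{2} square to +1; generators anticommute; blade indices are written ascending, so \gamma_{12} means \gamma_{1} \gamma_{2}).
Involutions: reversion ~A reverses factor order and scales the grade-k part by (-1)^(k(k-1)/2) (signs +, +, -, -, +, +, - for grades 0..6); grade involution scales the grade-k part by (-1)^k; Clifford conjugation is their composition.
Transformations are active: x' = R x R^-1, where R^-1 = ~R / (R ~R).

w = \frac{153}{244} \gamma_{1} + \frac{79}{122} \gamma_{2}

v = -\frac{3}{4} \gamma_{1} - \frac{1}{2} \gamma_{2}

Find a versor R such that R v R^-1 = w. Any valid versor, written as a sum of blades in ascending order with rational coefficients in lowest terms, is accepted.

Equal squares first: v^2 = w^2 = \frac{13}{16}. Then v + w = -\frac{15}{122} \gamma_{1} + \frac{9}{61} \gamma_{2} is a versor taking v to w, provided it is invertible.
Answer: -\frac{15}{122} \gamma_{1} + \frac{9}{61} \gamma_{2}


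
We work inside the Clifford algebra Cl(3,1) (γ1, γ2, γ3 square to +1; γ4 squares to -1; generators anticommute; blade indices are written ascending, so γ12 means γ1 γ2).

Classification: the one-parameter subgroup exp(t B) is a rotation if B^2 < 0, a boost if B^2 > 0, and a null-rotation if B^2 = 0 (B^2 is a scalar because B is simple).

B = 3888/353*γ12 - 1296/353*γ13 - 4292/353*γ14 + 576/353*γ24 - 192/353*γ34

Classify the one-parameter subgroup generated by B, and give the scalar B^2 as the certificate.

B^2 term by term: the squares give (3888/353)^2*(γ12)^2 + (-1296/353)^2*(γ13)^2 + (-4292/353)^2*(γ14)^2 + (576/353)^2*(γ24)^2 + (-192/353)^2*(γ34)^2 = 15116544/124609*(-1) + 1679616/124609*(-1) + 18421264/124609*(+1) + 331776/124609*(+1) + 36864/124609*(+1) = 16 (each basis 2-blade squares to minus the product of its generators' squares); cross terms between blades sharing an index anticommute and cancel; the commuting (index-disjoint) pairs give grade-4 terms 2*c*c'*(blade product), which cancel blade by blade — γ1234: -1492992/124609 + 1492992/124609 = 0 — confirming B is simple. So B^2 = 16.
Answer: boost, certificate B^2 = 16. Check the certificate: B^2 = 16, and that sign is decisive whatever form B takes.


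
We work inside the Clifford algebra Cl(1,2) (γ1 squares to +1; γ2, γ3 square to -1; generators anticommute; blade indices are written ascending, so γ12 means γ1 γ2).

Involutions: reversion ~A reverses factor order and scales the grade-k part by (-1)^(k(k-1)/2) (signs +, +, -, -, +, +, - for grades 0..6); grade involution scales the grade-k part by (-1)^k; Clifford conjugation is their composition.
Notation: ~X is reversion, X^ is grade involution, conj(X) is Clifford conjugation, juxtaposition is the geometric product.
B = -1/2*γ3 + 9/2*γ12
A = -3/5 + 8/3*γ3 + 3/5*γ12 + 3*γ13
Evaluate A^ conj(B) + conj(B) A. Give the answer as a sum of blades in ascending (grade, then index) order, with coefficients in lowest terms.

first term: -41/30 - 3/2*γ1 - 3/10*γ3 + 27/10*γ12 - 27/2*γ23 + 123/10*γ123
second term: -121/30 + 3/2*γ1 - 3/10*γ3 + 27/10*γ12 + 27/2*γ23 - 117/10*γ123
Answer: -27/5 - 3/5*γ3 + 27/5*γ12 + 3/5*γ123


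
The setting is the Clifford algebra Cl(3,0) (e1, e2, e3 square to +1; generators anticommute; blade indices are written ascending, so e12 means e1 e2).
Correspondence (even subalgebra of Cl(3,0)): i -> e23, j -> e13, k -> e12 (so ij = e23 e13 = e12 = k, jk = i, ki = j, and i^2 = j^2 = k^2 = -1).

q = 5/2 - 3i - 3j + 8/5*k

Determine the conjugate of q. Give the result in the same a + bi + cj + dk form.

In blades: q = 5/2 + 8/5*e12 - 3*e13 - 3*e23.
Quaternion conjugation is reversion on the even subalgebra: the scalar is fixed and every grade-2 blade flips sign, giving 5/2 - 8/5*e12 + 3*e13 + 3*e23; translating back:
Answer: 5/2 + 3i + 3j - 8/5*k


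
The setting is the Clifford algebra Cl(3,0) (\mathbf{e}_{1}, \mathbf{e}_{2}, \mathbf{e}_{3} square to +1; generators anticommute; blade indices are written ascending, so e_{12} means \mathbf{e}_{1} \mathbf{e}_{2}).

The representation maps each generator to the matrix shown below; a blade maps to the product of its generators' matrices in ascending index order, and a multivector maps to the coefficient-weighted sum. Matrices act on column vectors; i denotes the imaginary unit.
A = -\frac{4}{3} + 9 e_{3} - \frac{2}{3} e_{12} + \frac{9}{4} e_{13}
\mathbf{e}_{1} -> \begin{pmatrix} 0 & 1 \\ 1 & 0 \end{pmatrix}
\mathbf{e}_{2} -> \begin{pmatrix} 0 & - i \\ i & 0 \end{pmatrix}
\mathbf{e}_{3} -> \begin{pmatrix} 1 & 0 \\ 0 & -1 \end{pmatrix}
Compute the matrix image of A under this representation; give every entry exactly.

Bivector images (products of the table entries): rho(e_{12}) = rho(\mathbf{e}_{1})rho(\mathbf{e}_{2}) = \begin{pmatrix} i & 0 \\ 0 & - i \end{pmatrix}; rho(e_{13}) = rho(\mathbf{e}_{1})rho(\mathbf{e}_{3}) = \begin{pmatrix} 0 & -1 \\ 1 & 0 \end{pmatrix}.
M = (-\frac{4}{3})*1 + (9)*rho(e_{3}) + (-\frac{2}{3})*rho(e_{12}) + (\frac{9}{4})*rho(e_{13}), summed entrywise (1 is the identity matrix):
Answer: \begin{pmatrix} \frac{23}{3} - \frac{2 i}{3} & - \frac{9}{4} \\ \frac{9}{4} & - \frac{31}{3} + \frac{2 i}{3} \end{pmatrix}


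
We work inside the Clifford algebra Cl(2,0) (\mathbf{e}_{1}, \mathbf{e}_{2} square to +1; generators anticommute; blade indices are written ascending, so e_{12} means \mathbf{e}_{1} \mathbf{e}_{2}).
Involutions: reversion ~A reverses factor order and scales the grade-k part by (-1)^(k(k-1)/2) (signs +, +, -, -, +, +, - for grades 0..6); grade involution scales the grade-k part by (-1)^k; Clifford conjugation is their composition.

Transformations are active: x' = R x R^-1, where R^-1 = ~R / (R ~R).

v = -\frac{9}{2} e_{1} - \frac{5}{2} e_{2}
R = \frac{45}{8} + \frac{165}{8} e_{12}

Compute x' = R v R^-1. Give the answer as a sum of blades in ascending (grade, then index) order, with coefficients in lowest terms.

~R = \frac{45}{8} - \frac{165}{8} e_{12}, and R ~R = \frac{14625}{32}, so R^-1 = ~R / (\frac{14625}{32}).
R v = -\frac{615}{8} e_{1} + \frac{315}{4} e_{2}
Answer: \frac{339}{130} e_{1} + \frac{577}{130} e_{2}


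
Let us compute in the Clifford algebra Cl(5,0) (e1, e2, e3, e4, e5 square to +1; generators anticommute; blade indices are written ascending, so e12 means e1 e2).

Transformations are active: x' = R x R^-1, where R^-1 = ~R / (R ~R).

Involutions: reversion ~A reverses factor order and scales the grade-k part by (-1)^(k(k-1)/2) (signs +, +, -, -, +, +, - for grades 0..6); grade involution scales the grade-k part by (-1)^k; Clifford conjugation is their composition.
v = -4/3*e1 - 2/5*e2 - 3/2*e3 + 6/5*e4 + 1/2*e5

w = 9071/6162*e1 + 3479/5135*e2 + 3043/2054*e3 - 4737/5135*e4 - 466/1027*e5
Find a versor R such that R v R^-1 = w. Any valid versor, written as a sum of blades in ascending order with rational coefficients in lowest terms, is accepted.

Reasoning: v^2 = w^2 = 529/90 since conjugation preserves the quadratic form; R = v + w = 285/2054*e1 + 285/1027*e2 - 19/1027*e3 + 285/1027*e4 + 95/2054*e5 is then valid when invertible, keeping its own part and reversing (v - w)/2.
Answer: 285/2054*e1 + 285/1027*e2 - 19/1027*e3 + 285/1027*e4 + 95/2054*e5


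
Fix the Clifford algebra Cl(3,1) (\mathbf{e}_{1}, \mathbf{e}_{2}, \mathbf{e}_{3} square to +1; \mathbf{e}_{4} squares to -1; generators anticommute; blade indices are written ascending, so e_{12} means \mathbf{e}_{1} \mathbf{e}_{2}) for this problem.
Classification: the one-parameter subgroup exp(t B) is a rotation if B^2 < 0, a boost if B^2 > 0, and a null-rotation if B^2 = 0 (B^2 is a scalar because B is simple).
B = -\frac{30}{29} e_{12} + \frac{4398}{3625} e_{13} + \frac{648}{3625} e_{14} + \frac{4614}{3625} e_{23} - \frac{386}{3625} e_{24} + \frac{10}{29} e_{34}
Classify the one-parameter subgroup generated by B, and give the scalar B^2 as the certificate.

B^2 term by term: the squares give (-\frac{30}{29})^2*(e_{12})^2 + (\frac{4398}{3625})^2*(e_{13})^2 + (\frac{648}{3625})^2*(e_{14})^2 + (\frac{4614}{3625})^2*(e_{23})^2 + (-\frac{386}{3625})^2*(e_{24})^2 + (\frac{10}{29})^2*(e_{34})^2 = \frac{900}{841}*(-1) + \frac{19342404}{13140625}*(-1) + \frac{419904}{13140625}*(+1) + \frac{21288996}{13140625}*(-1) + \frac{148996}{13140625}*(+1) + \frac{100}{841}*(+1) = -4 (each basis 2-blade squares to minus the product of its generators' squares); cross terms between blades sharing an index anticommute and cancel; the commuting (index-disjoint) pairs give grade-4 terms 2*c*c'*(blade product), which cancel blade by blade — e_{1234}: -\frac{600}{841} + \frac{3395256}{13140625} + \frac{5979744}{13140625} = 0 — confirming B is simple. So B^2 = -4.
Answer: rotation, certificate B^2 = -4. The scalar -4 is the complete invariant here: its sign names the subgroup type.


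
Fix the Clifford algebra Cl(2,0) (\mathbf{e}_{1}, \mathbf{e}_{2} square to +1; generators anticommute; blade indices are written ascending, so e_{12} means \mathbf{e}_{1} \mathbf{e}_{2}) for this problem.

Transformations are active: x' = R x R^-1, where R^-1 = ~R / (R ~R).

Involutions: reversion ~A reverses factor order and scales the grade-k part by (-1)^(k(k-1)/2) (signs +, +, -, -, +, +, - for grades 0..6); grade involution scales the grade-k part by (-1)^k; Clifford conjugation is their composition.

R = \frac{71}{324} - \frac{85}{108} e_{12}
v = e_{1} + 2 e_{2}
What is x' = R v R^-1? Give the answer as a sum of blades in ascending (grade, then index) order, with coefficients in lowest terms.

~R = \frac{71}{324} + \frac{85}{108} e_{12}, and R ~R = \frac{35033}{52488}, so R^-1 = ~R / (\frac{35033}{52488}).
R v = -\frac{439}{324} e_{1} + \frac{397}{324} e_{2}
Answer: -\frac{66202}{35033} e_{1} - \frac{41879}{35033} e_{2}


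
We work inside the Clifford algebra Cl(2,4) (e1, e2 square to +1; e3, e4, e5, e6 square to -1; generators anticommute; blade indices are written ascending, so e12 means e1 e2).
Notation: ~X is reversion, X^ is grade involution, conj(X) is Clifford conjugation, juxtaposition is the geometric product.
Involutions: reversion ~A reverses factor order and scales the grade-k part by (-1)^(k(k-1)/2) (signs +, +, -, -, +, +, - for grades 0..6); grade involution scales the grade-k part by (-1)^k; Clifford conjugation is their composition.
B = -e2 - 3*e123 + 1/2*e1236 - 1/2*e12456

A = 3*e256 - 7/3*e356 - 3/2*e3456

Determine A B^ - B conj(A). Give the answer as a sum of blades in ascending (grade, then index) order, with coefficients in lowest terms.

first term: 3/2*e14 + 3*e56 - 3/4*e123 - 7/6*e125 + 3/2*e135 + 7/6*e1234 + 3/4*e1245 + 7*e1256 - 9*e1356 + 7/3*e2356 - 9/2*e12456 - 3/2*e23456
second term: -3/2*e14 - 3*e56 - 3/4*e123 - 7/6*e125 + 3/2*e135 + 7/6*e1234 + 3/4*e1245 - 7*e1256 + 9*e1356 + 7/3*e2356 - 9/2*e12456 + 3/2*e23456
Answer: 3*e14 + 6*e56 + 14*e1256 - 18*e1356 - 3*e23456


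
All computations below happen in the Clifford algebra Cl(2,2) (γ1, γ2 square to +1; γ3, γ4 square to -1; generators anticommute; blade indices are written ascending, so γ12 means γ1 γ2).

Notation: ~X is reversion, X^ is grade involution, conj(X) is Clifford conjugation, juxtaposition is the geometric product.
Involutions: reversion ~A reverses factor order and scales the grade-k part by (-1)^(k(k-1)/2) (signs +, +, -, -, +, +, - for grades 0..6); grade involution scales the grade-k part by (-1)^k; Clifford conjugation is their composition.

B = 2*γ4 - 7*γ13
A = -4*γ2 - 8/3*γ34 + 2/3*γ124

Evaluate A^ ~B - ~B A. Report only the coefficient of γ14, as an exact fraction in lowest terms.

first term: 16/3*γ3 + 4/3*γ12 - 56/3*γ14 + 8*γ24 - 28*γ123 + 14/3*γ234
second term: -16/3*γ3 - 4/3*γ12 + 56/3*γ14 + 8*γ24 + 28*γ123 + 14/3*γ234
Answer: -112/3


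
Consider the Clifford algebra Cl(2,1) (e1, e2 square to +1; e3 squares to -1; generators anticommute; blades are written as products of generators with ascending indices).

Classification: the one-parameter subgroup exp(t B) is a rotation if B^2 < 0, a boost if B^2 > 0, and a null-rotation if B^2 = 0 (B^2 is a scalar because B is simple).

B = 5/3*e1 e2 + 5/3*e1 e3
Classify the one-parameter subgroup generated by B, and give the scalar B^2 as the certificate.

B^2 term by term: the squares give (5/3)^2*(e1 e2)^2 + (5/3)^2*(e1 e3)^2 = 25/9*(-1) + 25/9*(+1) = 0 (each basis 2-blade squares to minus the product of its generators' squares); cross terms between blades sharing an index anticommute and cancel. So B^2 = 0.
Answer: null-rotation, certificate B^2 = 0. Why this suffices: the scalar 0 survives any versor conjugation, so its sign alone determines the class however B is presented.


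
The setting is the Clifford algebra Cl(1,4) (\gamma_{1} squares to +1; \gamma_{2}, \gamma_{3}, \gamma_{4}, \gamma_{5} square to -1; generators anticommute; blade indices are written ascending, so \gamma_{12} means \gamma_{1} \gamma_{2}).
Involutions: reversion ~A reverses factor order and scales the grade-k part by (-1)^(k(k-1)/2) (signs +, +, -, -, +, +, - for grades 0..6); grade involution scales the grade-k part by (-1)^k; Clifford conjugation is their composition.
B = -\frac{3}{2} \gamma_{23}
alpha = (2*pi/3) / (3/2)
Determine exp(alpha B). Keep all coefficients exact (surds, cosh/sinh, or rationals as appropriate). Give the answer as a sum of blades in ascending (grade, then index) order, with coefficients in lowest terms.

B^2 = (-\frac{3}{2})^2*(\gamma_{23})^2 = \frac{9}{4}*(-1) = -\frac{9}{4} (a basis 2-blade squares to minus the product of its generators' squares).
B^2 = -\frac{9}{4} — the series telescopes trigonometrically here: l = \frac{3}{2}, alpha*l = \frac{2 \pi}{3}, so exp(alpha B) = cos(\frac{2 \pi}{3}) + (sin(\frac{2 \pi}{3})/(\frac{3}{2}))*B = - \frac{1}{2} + (\frac{\sqrt{3}}{3})*B.
Answer: - \frac{1}{2} - \frac{\sqrt{3}}{2} \gamma_{23}


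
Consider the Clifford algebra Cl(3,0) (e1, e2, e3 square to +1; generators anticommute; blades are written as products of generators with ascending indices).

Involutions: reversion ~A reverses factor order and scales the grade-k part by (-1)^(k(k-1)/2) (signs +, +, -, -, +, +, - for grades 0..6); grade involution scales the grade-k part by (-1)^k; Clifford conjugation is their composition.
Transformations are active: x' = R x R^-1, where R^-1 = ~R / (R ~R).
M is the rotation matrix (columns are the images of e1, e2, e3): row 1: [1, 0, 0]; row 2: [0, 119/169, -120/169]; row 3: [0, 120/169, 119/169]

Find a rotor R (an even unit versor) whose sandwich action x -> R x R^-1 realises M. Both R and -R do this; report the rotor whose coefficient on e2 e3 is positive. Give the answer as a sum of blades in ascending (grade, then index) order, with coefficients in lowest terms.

Method: write R = a + b12*e1 e2 + b13*e1 e3 + b23*e2 e3 with a^2 + b12^2 + b13^2 + b23^2 = 1 (so R^-1 = ~R). Expanding the columns R e_j ~R gives tr M = 4a^2 - 1 and, from the antisymmetric part, M21 - M12 = -4a*b12, M13 - M31 = 4a*b13, M32 - M23 = -4a*b23.
Here tr M = 407/169, so a^2 = (1 + tr M)/4 = 144/169 and a = ±12/13. Taking a = 12/13: M21 - M12 = 0, M13 - M31 = 0, M32 - M23 = 240/169, giving b12 = 0, b13 = 0, b23 = -5/13, i.e. R = 12/13 - 5/13*e2 e3.
Its e2 e3 coefficient is negative, so report the other preimage -R.
Answer: -12/13 + 5/13*e2 e3. Why the constraint matters: R and -R act identically through the sandwich — M has trace 407/169 either way — so only the sign condition on e2 e3 picks one of the two preimages.


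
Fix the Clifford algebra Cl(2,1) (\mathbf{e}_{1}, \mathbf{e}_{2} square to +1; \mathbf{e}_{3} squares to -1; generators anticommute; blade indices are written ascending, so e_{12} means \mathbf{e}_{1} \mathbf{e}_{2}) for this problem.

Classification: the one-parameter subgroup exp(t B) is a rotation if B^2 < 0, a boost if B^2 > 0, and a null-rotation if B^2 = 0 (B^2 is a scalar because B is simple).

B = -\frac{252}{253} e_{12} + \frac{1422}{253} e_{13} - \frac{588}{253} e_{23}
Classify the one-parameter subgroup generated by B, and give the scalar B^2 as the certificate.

B^2 term by term: the squares give (-\frac{252}{253})^2*(e_{12})^2 + (\frac{1422}{253})^2*(e_{13})^2 + (-\frac{588}{253})^2*(e_{23})^2 = \frac{63504}{64009}*(-1) + \frac{2022084}{64009}*(+1) + \frac{345744}{64009}*(+1) = 36 (each basis 2-blade squares to minus the product of its generators' squares); cross terms between blades sharing an index anticommute and cancel. So B^2 = 36.
Answer: boost, certificate B^2 = 36. Why this suffices: the scalar 36 survives any versor conjugation, so its sign alone determines the class however B is presented.


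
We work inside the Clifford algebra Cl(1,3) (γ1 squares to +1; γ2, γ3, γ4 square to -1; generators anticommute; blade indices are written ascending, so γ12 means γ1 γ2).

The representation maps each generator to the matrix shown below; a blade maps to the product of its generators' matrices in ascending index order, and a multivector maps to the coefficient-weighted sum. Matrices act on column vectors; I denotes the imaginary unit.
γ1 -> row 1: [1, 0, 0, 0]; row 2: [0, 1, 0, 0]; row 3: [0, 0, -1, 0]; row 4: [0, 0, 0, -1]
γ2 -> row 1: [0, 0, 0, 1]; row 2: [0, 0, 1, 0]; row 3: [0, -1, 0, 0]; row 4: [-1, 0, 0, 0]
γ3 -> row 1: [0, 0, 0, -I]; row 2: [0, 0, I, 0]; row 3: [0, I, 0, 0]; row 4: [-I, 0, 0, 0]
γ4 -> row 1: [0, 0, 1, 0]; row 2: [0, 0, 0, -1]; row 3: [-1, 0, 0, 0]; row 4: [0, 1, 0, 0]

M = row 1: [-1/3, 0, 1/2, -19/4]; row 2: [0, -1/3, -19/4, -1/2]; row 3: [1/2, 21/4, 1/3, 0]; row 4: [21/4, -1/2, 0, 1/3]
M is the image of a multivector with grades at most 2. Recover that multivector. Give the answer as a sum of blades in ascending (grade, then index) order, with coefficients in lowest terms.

Method: the blade images are trace-orthogonal — tr(rho(e_A) rho(e_B)^-1) = 4 if A = B and 0 otherwise — and rho(e_A)^-1 = (e_A)^2 * rho(e_A) with (e_A)^2 = +1 or -1, so the coefficient of e_A in the preimage is (e_A)^2 * tr(M rho(e_A))/4.
Nonzero projections over blades of grade <= 2: γ1: (γ1)^2 = +1, tr(M rho(γ1)) = -4/3, coefficient -1/3; γ2: (γ2)^2 = -1, tr(M rho(γ2)) = 20, coefficient -5; γ12: (γ12)^2 = +1, tr(M rho(γ12)) = 1, coefficient 1/4; γ14: (γ14)^2 = +1, tr(M rho(γ14)) = 2, coefficient 1/2. Every other blade of grade <= 2 projects to 0.
Answer: -1/3*γ1 - 5*γ2 + 1/4*γ12 + 1/2*γ14


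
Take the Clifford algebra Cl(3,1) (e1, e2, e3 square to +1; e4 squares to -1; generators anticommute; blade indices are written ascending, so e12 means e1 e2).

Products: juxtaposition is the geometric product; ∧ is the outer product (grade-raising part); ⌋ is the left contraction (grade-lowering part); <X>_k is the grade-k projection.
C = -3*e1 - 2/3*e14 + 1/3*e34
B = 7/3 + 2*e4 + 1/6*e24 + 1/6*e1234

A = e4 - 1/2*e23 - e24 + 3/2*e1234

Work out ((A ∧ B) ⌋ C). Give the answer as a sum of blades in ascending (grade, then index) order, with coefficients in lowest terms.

step 1: 7/3*e4 - 7/6*e23 - 7/3*e24 - e234 + 7/2*e1234
step 2: -14/9*e1 + 7/9*e3
Answer: -14/9*e1 + 7/9*e3


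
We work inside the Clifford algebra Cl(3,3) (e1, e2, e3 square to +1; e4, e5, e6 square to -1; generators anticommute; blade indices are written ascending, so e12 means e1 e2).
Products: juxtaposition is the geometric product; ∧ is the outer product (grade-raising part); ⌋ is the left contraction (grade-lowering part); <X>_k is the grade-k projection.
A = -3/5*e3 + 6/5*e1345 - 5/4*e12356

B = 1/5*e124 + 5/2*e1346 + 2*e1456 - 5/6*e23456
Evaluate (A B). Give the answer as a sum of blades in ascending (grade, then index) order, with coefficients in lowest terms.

step 1: 25/24*e14 + 12/5*e36 - 3*e56 - e126 + 3/2*e146 + 5/2*e234 + 6/25*e235 + 25/8*e245 - 3/25*e1234 - 1/2*e2456 + 1/4*e3456 + 6/5*e13456
Answer: 25/24*e14 + 12/5*e36 - 3*e56 - e126 + 3/2*e146 + 5/2*e234 + 6/25*e235 + 25/8*e245 - 3/25*e1234 - 1/2*e2456 + 1/4*e3456 + 6/5*e13456


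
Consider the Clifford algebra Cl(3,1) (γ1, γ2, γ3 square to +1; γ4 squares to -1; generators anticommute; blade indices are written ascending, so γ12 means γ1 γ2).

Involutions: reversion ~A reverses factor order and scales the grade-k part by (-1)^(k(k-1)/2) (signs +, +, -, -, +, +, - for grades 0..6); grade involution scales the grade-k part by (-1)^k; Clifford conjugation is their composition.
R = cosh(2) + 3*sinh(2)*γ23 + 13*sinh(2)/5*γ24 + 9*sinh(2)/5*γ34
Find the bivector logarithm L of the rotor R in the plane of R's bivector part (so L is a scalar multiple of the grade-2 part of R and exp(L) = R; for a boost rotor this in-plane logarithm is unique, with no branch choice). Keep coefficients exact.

The scalar part of R is cosh(2), which determines |rapidity| via cosh; the sign lives in the bivector part, and pairing them (bivector part over sinh of the rapidity = the plane) gives the unique in-plane L = rapidity * plane.
Concretely: cosh(rapidity) = cosh(2) gives rapidity = ±2, and since rapidity/sinh(rapidity) is even the sign is immaterial: L = (rapidity/sinh(rapidity)) * <R>_2 = (2/sinh(2)) * <R>_2.
Answer: 6*γ23 + 26/5*γ24 + 18/5*γ34


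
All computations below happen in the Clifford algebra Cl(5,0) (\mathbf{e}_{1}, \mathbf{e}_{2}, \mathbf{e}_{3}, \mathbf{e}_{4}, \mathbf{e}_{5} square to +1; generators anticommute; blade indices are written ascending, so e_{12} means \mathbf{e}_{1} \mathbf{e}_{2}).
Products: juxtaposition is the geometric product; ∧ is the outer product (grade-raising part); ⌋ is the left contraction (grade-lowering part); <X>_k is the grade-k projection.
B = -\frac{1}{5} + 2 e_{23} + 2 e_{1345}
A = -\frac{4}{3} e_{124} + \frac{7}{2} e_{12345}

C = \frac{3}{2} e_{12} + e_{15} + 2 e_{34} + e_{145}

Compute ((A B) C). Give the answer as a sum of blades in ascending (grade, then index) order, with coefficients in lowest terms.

step 1: -7 e_{2} + \frac{4}{15} e_{124} - \frac{8}{3} e_{134} - 7 e_{145} + \frac{8}{3} e_{235} - \frac{7}{10} e_{12345}
step 2: 7 + \frac{95}{6} e_{1} - \frac{37}{5} e_{4} + \frac{7}{10} e_{23} + \frac{4}{15} e_{25} - \frac{8}{3} e_{35} - \frac{16}{5} e_{123} + \frac{42}{5} e_{125} + 10 e_{135} - \frac{187}{10} e_{234} - \frac{49}{10} e_{245} - \frac{97}{60} e_{345} + \frac{8}{3} e_{1234} + 7 e_{1245}
Answer: 7 + \frac{95}{6} e_{1} - \frac{37}{5} e_{4} + \frac{7}{10} e_{23} + \frac{4}{15} e_{25} - \frac{8}{3} e_{35} - \frac{16}{5} e_{123} + \frac{42}{5} e_{125} + 10 e_{135} - \frac{187}{10} e_{234} - \frac{49}{10} e_{245} - \frac{97}{60} e_{345} + \frac{8}{3} e_{1234} + 7 e_{1245}


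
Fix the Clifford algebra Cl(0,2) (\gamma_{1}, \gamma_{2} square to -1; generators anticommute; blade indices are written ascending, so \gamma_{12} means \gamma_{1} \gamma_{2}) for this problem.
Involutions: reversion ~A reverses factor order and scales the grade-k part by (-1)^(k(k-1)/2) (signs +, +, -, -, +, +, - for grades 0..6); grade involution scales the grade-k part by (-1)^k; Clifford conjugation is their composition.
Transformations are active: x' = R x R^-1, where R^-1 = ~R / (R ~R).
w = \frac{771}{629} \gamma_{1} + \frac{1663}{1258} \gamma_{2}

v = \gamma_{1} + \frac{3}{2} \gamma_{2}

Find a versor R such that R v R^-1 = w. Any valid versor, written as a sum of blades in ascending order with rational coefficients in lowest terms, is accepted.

Take R = v + w = \frac{1400}{629} \gamma_{1} + \frac{1775}{629} \gamma_{2}. Because q(v) = q(w) = -\frac{13}{4}, conjugation by R sends v exactly to w.
Answer: \frac{1400}{629} \gamma_{1} + \frac{1775}{629} \gamma_{2}


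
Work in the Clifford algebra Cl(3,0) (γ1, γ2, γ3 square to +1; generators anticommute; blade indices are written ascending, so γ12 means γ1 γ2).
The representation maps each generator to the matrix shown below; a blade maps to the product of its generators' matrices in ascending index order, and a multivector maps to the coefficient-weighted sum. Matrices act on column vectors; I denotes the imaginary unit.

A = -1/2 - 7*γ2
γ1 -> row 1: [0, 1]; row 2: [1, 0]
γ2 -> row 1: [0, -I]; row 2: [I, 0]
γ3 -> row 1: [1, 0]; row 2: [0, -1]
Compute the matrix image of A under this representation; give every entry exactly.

M = (-1/2)*1 + (-7)*rho(γ2), summed entrywise (1 is the identity matrix):
Answer: row 1: [-1/2, 7*I]; row 2: [-7*I, -1/2]


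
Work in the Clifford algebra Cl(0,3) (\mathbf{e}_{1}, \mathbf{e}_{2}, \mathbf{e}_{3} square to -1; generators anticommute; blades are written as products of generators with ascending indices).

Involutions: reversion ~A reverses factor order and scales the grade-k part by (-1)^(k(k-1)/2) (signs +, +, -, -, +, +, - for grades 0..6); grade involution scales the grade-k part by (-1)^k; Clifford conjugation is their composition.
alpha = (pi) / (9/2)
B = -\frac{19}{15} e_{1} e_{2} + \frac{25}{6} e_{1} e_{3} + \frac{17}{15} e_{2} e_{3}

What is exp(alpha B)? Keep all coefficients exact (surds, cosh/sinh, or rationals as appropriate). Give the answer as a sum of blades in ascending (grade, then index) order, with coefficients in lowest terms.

B^2 term by term: the squares give (-\frac{19}{15})^2*(e_{1} e_{2})^2 + (\frac{25}{6})^2*(e_{1} e_{3})^2 + (\frac{17}{15})^2*(e_{2} e_{3})^2 = \frac{361}{225}*(-1) + \frac{625}{36}*(-1) + \frac{289}{225}*(-1) = -\frac{81}{4} (each basis 2-blade squares to minus the product of its generators' squares); cross terms between blades sharing an index anticommute and cancel. So B^2 = -\frac{81}{4}.
B^2 = -\frac{81}{4} — since the square is negative, the closed form is circular: l = \frac{9}{2}, alpha*l = \pi, so exp(alpha B) = cos(\pi) + (sin(\pi)/(\frac{9}{2}))*B = -1 + (0)*B.
Answer: -1


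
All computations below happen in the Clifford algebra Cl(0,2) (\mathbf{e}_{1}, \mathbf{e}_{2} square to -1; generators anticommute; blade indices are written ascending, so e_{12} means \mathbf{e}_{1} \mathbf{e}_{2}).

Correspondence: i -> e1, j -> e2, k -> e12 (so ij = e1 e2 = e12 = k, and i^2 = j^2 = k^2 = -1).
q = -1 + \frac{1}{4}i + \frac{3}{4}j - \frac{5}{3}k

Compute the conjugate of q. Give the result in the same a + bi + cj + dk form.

In blades: q = -1 + \frac{1}{4} e_{1} + \frac{3}{4} e_{2} - \frac{5}{3} e_{12}.
Conjugation here is Clifford conjugation: the scalar is fixed and the grade-1 and grade-2 blades all flip sign, giving -1 - \frac{1}{4} e_{1} - \frac{3}{4} e_{2} + \frac{5}{3} e_{12}; translating back:
Answer: -1 - \frac{1}{4}i - \frac{3}{4}j + \frac{5}{3}k


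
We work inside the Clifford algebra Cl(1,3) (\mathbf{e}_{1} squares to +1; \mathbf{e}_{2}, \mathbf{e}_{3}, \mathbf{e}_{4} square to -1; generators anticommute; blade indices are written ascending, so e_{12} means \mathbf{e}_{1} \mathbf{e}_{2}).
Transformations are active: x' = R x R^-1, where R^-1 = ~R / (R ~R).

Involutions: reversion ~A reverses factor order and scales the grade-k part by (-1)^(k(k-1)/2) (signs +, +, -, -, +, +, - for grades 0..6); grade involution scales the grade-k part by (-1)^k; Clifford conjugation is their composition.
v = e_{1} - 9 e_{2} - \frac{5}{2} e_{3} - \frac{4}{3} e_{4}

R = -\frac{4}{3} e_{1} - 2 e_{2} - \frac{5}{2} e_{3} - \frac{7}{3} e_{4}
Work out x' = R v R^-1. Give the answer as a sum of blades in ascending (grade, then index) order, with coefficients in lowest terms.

~R = -\frac{4}{3} e_{1} - 2 e_{2} - \frac{5}{2} e_{3} - \frac{7}{3} e_{4}, and R ~R = -\frac{167}{12}, so R^-1 = ~R / (-\frac{167}{12}).
R v = -\frac{1033}{36} + 14 e_{12} + \frac{35}{6} e_{13} + \frac{37}{9} e_{14} - \frac{35}{2} e_{23} - \frac{55}{3} e_{24} - \frac{5}{2} e_{34}
Answer: -\frac{9767}{1503} e_{1} + \frac{377}{501} e_{2} - \frac{7825}{1002} e_{3} - \frac{12458}{1503} e_{4}


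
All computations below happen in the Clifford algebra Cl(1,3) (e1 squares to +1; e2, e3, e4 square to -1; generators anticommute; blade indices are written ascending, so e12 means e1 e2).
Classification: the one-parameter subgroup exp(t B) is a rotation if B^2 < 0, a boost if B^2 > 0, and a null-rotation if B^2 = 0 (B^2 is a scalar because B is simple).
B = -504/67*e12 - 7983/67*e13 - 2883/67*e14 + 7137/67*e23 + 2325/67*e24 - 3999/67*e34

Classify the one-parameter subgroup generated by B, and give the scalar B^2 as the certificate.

B^2 term by term: the squares give (-504/67)^2*(e12)^2 + (-7983/67)^2*(e13)^2 + (-2883/67)^2*(e14)^2 + (7137/67)^2*(e23)^2 + (2325/67)^2*(e24)^2 + (-3999/67)^2*(e34)^2 = 254016/4489*(+1) + 63728289/4489*(+1) + 8311689/4489*(+1) + 50936769/4489*(-1) + 5405625/4489*(-1) + 15992001/4489*(-1) = -9 (each basis 2-blade squares to minus the product of its generators' squares); cross terms between blades sharing an index anticommute and cancel; the commuting (index-disjoint) pairs give grade-4 terms 2*c*c'*(blade product), which cancel blade by blade — e1234: 4030992/4489 + 37120950/4489 - 41151942/4489 = 0 — confirming B is simple. So B^2 = -9.
Answer: rotation, certificate B^2 = -9. B^2 = -9 is basis-independent, so its sign is the whole story.


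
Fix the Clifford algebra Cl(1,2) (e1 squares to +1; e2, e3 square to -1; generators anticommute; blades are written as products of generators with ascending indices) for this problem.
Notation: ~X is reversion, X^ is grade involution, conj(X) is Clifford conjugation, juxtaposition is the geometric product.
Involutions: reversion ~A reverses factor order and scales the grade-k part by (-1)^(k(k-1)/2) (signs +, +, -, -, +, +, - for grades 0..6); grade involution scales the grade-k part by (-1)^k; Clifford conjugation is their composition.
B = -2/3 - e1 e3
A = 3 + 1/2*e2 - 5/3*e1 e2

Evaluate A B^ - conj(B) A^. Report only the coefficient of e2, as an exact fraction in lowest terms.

first term: -2 - 1/3*e2 + 10/9*e1 e2 - 3*e1 e3 - 5/3*e2 e3 + 1/2*e1 e2 e3
second term: -2 + 1/3*e2 + 10/9*e1 e2 + 3*e1 e3 - 5/3*e2 e3 + 1/2*e1 e2 e3
Answer: -2/3


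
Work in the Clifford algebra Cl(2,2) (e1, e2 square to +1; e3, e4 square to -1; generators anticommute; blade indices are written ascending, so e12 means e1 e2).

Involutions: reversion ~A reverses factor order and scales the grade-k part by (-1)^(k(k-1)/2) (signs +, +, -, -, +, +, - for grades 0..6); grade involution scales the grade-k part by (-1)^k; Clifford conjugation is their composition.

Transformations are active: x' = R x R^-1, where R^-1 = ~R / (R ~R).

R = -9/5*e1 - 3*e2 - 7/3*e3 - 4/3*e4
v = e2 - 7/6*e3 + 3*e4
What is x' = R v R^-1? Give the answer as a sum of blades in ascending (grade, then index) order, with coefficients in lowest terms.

~R = -9/5*e1 - 3*e2 - 7/3*e3 - 4/3*e4, and R ~R = 1129/225, so R^-1 = ~R / (1129/225).
R v = -31/18 - 9/5*e12 + 21/10*e13 - 27/5*e14 + 35/6*e23 - 23/3*e24 - 77/9*e34
Answer: 1395/1129*e1 + 1196/1129*e2 + 6251/2258*e3 - 7061/3387*e4


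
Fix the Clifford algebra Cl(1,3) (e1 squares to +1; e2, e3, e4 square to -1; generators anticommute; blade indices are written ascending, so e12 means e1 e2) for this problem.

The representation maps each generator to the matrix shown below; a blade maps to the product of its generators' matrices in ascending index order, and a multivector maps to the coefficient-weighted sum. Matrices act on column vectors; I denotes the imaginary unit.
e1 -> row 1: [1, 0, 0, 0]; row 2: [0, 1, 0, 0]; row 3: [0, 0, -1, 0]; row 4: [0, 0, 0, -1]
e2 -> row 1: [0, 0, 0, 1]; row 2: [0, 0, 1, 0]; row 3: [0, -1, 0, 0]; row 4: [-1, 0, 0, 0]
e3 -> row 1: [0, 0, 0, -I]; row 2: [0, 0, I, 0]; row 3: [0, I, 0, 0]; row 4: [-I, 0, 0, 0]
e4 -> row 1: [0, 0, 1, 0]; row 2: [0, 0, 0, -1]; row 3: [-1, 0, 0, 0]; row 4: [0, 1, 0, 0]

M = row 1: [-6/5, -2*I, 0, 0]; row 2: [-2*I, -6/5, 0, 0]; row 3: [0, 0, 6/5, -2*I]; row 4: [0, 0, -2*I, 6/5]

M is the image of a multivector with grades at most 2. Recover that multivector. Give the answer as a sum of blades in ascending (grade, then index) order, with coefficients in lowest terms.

Method: the blade images are trace-orthogonal — tr(rho(e_A) rho(e_B)^-1) = 4 if A = B and 0 otherwise — and rho(e_A)^-1 = (e_A)^2 * rho(e_A) with (e_A)^2 = +1 or -1, so the coefficient of e_A in the preimage is (e_A)^2 * tr(M rho(e_A))/4.
Nonzero projections over blades of grade <= 2: e1: (e1)^2 = +1, tr(M rho(e1)) = -24/5, coefficient -6/5; e34: (e34)^2 = -1, tr(M rho(e34)) = -8, coefficient 2. Every other blade of grade <= 2 projects to 0.
Answer: -6/5*e1 + 2*e34
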